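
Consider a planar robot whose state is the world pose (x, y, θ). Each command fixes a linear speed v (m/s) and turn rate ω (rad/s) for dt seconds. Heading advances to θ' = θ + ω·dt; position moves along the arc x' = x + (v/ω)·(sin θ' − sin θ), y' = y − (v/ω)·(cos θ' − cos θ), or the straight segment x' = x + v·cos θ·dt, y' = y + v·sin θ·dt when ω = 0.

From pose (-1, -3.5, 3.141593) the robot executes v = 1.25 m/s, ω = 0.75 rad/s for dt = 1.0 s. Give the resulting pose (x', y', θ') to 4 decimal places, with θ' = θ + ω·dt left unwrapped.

(-2.1361, -3.9472, 3.8916)

θ' = 3.1416 + 0.75·1.0 = 3.8916
R = v/ω = 1.25/0.75 = 1.6667
x' = -1 + 1.6667·(sin 3.8916 − sin 3.1416) = -2.1361
y' = -3.5 − 1.6667·(cos 3.8916 − cos 3.1416) = -3.9472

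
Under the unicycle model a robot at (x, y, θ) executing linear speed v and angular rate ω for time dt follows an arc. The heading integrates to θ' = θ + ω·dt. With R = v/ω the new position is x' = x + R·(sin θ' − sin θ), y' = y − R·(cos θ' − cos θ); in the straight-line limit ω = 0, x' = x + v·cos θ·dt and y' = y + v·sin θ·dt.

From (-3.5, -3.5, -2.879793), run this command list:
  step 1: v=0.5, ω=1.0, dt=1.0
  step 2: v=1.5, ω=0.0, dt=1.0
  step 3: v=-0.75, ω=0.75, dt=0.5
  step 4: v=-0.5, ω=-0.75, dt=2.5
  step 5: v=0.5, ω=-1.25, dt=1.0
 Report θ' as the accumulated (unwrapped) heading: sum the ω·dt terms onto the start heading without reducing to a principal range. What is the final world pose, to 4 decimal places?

step 1: θ'=-1.8798 (R=0.5000) → pose (-3.8469, -3.8309, -1.8798)
step 2: θ'=-1.8798 (straight) → pose (-4.3031, -5.2599, -1.8798)
step 3: θ'=-1.5048 (R=-1.0000) → pose (-4.2579, -4.8898, -1.5048)
step 4: θ'=-3.3798 (R=0.6667) → pose (-3.4354, -4.1980, -3.3798)
step 5: θ'=-4.6298 (R=-0.4000) → pose (-3.7396, -3.8423, -4.6298)

(-3.7396, -3.8423, -4.6298)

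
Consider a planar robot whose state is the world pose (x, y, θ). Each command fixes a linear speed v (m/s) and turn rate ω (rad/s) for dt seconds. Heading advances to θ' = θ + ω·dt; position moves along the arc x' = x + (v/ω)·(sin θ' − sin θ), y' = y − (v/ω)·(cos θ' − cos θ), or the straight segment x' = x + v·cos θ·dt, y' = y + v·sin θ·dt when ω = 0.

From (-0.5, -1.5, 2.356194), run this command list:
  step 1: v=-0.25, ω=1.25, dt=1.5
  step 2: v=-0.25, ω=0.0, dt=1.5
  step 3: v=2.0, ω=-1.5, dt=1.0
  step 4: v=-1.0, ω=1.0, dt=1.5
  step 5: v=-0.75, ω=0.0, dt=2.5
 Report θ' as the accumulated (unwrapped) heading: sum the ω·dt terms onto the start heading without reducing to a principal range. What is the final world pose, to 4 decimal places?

step 1: θ'=4.2312 (R=-0.2000) → pose (-0.1813, -1.4511, 4.2312)
step 2: θ'=4.2312 (straight) → pose (-0.0077, -1.1187, 4.2312)
step 3: θ'=2.7312 (R=-1.3333) → pose (-1.7216, -1.7242, 2.7312)
step 4: θ'=4.2312 (R=-1.0000) → pose (-0.4362, -1.2701, 4.2312)
step 5: θ'=4.2312 (straight) → pose (0.4316, 0.3920, 4.2312)

(0.4316, 0.3920, 4.2312)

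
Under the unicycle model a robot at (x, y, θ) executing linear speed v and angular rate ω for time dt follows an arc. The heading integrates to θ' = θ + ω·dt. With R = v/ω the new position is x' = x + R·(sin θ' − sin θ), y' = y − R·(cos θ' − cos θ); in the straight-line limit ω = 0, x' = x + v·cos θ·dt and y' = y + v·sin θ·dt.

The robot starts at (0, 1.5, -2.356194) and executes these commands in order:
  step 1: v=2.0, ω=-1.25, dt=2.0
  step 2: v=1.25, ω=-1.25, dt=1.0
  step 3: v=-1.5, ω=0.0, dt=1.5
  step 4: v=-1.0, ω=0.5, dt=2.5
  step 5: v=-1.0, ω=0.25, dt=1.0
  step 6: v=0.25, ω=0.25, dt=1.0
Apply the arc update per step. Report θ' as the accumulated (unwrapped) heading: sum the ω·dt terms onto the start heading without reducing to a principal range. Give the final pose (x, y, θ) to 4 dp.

step 1: θ'=-4.8562 (R=-1.6000) → pose (-2.7149, 2.8607, -4.8562)
step 2: θ'=-6.1062 (R=-1.0000) → pose (-1.9012, 3.7017, -6.1062)
step 3: θ'=-6.1062 (straight) → pose (-4.1161, 3.3056, -6.1062)
step 4: θ'=-4.8562 (R=-2.0000) → pose (-5.7433, 1.6234, -4.8562)
step 5: θ'=-4.6062 (R=-4.0000) → pose (-5.7621, 0.6262, -4.6062)
step 6: θ'=-4.3562 (R=1.0000) → pose (-5.8192, 0.8689, -4.3562)

(-5.8192, 0.8689, -4.3562)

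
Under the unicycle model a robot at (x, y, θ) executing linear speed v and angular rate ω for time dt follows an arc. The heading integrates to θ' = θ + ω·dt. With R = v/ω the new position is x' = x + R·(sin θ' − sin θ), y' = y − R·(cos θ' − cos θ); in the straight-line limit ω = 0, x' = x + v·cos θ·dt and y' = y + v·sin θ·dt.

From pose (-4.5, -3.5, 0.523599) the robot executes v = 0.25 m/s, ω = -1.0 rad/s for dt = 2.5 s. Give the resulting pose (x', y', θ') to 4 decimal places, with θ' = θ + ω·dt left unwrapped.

(-4.1453, -3.8151, -1.9764)

θ' = 0.5236 + -1.0·2.5 = -1.9764
R = v/ω = 0.25/-1.0 = -0.2500
x' = -4.5 + -0.2500·(sin -1.9764 − sin 0.5236) = -4.1453
y' = -3.5 − -0.2500·(cos -1.9764 − cos 0.5236) = -3.8151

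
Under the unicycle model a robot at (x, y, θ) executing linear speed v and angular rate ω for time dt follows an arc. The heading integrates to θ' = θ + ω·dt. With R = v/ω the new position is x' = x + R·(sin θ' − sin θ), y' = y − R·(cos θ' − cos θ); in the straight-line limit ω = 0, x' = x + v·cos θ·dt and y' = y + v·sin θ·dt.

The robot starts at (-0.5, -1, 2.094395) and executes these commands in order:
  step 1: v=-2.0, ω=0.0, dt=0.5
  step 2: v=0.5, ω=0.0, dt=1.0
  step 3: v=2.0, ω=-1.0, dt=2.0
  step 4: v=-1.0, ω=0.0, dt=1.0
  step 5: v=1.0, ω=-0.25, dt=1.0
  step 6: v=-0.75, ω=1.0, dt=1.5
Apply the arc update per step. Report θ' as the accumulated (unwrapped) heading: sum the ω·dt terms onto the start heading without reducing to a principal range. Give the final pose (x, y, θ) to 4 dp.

(0.4478, 0.8607, 1.3444)

step 1: θ'=2.0944 (straight) → pose (0.0000, -1.8660, 2.0944)
step 2: θ'=2.0944 (straight) → pose (-0.2500, -1.4330, 2.0944)
step 3: θ'=0.0944 (R=-2.0000) → pose (1.2935, 1.5581, 0.0944)
step 4: θ'=0.0944 (straight) → pose (0.2980, 1.4638, 0.0944)
step 5: θ'=-0.1556 (R=-4.0000) → pose (1.2949, 1.4333, -0.1556)
step 6: θ'=1.3444 (R=-0.7500) → pose (0.4478, 0.8607, 1.3444)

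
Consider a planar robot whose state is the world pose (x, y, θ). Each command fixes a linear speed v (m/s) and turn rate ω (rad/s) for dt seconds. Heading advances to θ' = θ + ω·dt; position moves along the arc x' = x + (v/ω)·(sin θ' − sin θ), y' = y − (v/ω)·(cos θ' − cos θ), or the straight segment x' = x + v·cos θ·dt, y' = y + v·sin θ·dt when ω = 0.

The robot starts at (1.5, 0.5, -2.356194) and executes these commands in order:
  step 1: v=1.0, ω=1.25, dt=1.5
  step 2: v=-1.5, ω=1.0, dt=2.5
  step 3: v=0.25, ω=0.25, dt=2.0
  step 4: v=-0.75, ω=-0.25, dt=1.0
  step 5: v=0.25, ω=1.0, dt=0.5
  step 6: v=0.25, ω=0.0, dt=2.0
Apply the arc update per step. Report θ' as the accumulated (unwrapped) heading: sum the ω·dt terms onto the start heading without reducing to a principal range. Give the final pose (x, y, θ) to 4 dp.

(-0.6865, -2.6296, 2.7688)

step 1: θ'=-0.4812 (R=0.8000) → pose (1.6954, -0.7748, -0.4812)
step 2: θ'=2.0188 (R=-1.5000) → pose (-0.3508, -2.7543, 2.0188)
step 3: θ'=2.5188 (R=1.0000) → pose (-0.6688, -2.3752, 2.5188)
step 4: θ'=2.2688 (R=3.0000) → pose (-0.1204, -2.8839, 2.2688)
step 5: θ'=2.7688 (R=0.2500) → pose (-0.2208, -2.8117, 2.7688)
step 6: θ'=2.7688 (straight) → pose (-0.6865, -2.6296, 2.7688)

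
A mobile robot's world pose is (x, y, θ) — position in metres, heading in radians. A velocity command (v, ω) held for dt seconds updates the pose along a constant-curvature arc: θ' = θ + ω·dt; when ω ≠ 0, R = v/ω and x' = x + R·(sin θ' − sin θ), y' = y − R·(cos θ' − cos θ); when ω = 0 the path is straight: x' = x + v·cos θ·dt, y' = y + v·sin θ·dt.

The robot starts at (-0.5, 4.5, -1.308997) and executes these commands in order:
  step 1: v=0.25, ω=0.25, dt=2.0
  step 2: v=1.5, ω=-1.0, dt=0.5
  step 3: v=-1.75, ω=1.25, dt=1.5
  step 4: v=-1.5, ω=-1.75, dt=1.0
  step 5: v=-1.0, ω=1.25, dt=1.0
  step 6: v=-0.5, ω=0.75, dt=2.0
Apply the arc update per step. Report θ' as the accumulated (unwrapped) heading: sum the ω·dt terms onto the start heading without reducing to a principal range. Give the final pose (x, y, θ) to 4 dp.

(-4.6671, 4.4754, 1.5660)

step 1: θ'=-0.8090 (R=1.0000) → pose (-0.2577, 4.0686, -0.8090)
step 2: θ'=-1.3090 (R=-1.5000) → pose (0.1058, 3.4215, -1.3090)
step 3: θ'=0.5660 (R=-1.4000) → pose (-1.9972, 4.2408, 0.5660)
step 4: θ'=-1.1840 (R=0.8571) → pose (-3.2507, 4.6409, -1.1840)
step 5: θ'=0.0660 (R=-0.8000) → pose (-4.0444, 5.1374, 0.0660)
step 6: θ'=1.5660 (R=-0.6667) → pose (-4.6671, 4.4754, 1.5660)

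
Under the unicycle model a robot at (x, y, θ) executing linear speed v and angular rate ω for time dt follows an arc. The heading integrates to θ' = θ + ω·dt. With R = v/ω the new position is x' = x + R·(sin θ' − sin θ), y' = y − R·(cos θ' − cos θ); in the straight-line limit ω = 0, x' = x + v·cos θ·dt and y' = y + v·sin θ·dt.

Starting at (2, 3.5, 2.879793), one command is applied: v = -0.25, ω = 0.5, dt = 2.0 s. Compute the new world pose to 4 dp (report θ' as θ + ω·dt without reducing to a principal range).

(2.4659, 3.6131, 3.8798)

θ' = 2.8798 + 0.5·2.0 = 3.8798
R = v/ω = -0.25/0.5 = -0.5000
x' = 2 + -0.5000·(sin 3.8798 − sin 2.8798) = 2.4659
y' = 3.5 − -0.5000·(cos 3.8798 − cos 2.8798) = 3.6131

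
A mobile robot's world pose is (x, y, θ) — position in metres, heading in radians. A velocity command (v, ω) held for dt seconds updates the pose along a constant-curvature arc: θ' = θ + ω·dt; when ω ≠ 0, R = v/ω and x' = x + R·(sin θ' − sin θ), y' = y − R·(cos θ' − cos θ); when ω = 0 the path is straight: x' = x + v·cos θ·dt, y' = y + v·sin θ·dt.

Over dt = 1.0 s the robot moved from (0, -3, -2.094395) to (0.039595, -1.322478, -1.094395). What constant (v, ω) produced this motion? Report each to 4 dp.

Δθ = -1.094395 − -2.094395 = 1.000000
ω = Δθ/dt = 1.000000/1.0 = 1.0000
R = −Δy/(cos θ' − cos θ) = -1.7500
v = R·ω = -1.7500·1.0000 = -1.7500

v = -1.7500, ω = 1.0000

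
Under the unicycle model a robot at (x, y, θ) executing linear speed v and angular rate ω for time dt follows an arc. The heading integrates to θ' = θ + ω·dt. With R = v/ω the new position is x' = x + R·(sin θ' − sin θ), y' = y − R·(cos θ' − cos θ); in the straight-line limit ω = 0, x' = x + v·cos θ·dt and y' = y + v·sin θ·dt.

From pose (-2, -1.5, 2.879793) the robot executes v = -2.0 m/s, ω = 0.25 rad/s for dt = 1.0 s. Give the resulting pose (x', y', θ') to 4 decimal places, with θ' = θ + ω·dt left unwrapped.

(-0.0238, -1.7720, 3.1298)

θ' = 2.8798 + 0.25·1.0 = 3.1298
R = v/ω = -2.0/0.25 = -8.0000
x' = -2 + -8.0000·(sin 3.1298 − sin 2.8798) = -0.0238
y' = -1.5 − -8.0000·(cos 3.1298 − cos 2.8798) = -1.7720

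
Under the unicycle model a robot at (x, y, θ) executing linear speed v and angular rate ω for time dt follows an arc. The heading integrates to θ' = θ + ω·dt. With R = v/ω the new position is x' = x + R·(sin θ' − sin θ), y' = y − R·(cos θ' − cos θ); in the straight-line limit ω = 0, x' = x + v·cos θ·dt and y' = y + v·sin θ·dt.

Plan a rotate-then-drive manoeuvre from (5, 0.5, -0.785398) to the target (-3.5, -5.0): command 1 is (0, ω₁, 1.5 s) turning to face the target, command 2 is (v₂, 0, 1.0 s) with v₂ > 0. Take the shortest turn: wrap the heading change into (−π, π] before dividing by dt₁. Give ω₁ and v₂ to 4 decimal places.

heading to target = atan2(-5−0.5, -3.5−5) = -2.5673
Δθ = wrap(-2.5673 − -0.7854) = -1.7819; ω₁ = Δθ/dt₁ = -1.1879
distance = √((-3.5−5)² + (-5−0.5)²) = 10.1242; v₂ = distance/dt₂ = 10.1242

ω₁ = -1.1879, v₂ = 10.1242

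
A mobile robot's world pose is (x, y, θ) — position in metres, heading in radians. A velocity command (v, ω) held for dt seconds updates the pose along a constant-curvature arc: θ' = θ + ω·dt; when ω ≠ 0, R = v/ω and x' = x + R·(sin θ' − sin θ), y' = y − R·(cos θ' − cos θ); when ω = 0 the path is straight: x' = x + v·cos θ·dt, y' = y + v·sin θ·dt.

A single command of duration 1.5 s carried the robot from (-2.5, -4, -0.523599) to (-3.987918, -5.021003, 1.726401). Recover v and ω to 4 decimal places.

v = -1.5000, ω = 1.5000

Δθ = 1.726401 − -0.523599 = 2.250000
ω = Δθ/dt = 2.250000/1.5 = 1.5000
R = Δx/(sin θ' − sin θ) = -1.0000
v = R·ω = -1.0000·1.5000 = -1.5000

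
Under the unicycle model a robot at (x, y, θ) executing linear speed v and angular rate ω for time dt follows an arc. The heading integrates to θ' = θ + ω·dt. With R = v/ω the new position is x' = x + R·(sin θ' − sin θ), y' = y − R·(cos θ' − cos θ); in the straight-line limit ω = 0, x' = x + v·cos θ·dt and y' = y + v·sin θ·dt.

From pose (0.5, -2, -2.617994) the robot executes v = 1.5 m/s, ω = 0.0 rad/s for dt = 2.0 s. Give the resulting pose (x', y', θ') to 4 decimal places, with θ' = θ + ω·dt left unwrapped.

θ' = -2.6180 + 0.0·2.0 = -2.6180
ω = 0 → straight: x' = 0.5 + 1.5·cos(-2.6180)·2.0 = -2.0981
y' = -2 + 1.5·sin(-2.6180)·2.0 = -3.5000

(-2.0981, -3.5000, -2.6180)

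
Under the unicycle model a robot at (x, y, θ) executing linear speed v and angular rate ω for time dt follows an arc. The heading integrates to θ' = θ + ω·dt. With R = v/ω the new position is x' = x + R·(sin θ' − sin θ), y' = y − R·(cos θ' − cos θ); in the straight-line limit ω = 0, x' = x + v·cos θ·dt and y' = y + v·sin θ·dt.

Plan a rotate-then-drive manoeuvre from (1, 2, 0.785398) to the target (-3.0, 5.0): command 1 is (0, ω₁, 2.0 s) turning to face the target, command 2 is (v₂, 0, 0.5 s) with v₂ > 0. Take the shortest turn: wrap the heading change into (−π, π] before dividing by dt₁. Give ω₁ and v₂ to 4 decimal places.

ω₁ = 0.8563, v₂ = 10.0000

heading to target = atan2(5−2, -3−1) = 2.4981
Δθ = wrap(2.4981 − 0.7854) = 1.7127; ω₁ = Δθ/dt₁ = 0.8563
distance = √((-3−1)² + (5−2)²) = 5.0000; v₂ = distance/dt₂ = 10.0000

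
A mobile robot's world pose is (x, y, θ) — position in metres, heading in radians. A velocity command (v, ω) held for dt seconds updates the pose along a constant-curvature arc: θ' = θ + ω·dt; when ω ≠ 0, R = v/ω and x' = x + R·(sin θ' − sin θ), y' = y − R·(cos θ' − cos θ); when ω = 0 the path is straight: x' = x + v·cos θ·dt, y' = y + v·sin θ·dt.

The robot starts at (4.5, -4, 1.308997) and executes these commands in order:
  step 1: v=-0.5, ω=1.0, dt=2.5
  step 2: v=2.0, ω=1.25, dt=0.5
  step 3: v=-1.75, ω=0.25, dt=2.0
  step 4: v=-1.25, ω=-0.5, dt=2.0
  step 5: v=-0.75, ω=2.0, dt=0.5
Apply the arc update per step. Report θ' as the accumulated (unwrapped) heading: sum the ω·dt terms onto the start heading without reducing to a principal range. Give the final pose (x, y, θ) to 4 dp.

(5.6003, 0.7737, 4.9340)

step 1: θ'=3.8090 (R=-0.5000) → pose (5.2924, -4.5221, 3.8090)
step 2: θ'=4.4340 (R=1.6000) → pose (4.7444, -5.3391, 4.4340)
step 3: θ'=4.9340 (R=-7.0000) → pose (4.8427, -1.8769, 4.9340)
step 4: θ'=3.9340 (R=2.5000) → pose (5.5014, 0.4280, 3.9340)
step 5: θ'=4.9340 (R=-0.3750) → pose (5.6003, 0.7737, 4.9340)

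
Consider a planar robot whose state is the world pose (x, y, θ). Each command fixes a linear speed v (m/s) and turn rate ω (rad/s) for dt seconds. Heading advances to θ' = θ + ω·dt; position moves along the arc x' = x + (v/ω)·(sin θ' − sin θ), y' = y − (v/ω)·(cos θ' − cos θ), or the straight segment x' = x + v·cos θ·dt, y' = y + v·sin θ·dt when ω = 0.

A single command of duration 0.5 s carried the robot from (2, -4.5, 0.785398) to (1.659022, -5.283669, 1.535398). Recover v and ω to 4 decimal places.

v = -1.7500, ω = 1.5000

Δθ = 1.535398 − 0.785398 = 0.750000
ω = Δθ/dt = 0.750000/0.5 = 1.5000
R = −Δy/(cos θ' − cos θ) = -1.1667
v = R·ω = -1.1667·1.5000 = -1.7500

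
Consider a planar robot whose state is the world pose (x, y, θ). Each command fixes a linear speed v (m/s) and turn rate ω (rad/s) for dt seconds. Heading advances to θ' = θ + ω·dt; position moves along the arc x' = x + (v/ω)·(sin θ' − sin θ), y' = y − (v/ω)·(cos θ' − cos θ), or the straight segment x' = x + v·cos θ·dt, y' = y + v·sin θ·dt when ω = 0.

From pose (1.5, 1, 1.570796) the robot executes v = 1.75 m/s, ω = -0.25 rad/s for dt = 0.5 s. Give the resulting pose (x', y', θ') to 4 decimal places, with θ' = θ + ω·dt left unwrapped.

θ' = 1.5708 + -0.25·0.5 = 1.4458
R = v/ω = 1.75/-0.25 = -7.0000
x' = 1.5 + -7.0000·(sin 1.4458 − sin 1.5708) = 1.5546
y' = 1 − -7.0000·(cos 1.4458 − cos 1.5708) = 1.8727

(1.5546, 1.8727, 1.4458)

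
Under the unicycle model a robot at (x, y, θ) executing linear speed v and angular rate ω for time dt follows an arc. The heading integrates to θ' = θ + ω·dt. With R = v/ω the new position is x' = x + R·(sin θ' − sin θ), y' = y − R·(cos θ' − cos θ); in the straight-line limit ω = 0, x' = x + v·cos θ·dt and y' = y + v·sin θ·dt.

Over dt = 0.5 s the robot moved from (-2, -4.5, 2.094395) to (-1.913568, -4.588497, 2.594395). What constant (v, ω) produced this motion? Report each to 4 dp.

Δθ = 2.594395 − 2.094395 = 0.500000
ω = Δθ/dt = 0.500000/0.5 = 1.0000
R = −Δy/(cos θ' − cos θ) = -0.2500
v = R·ω = -0.2500·1.0000 = -0.2500

v = -0.2500, ω = 1.0000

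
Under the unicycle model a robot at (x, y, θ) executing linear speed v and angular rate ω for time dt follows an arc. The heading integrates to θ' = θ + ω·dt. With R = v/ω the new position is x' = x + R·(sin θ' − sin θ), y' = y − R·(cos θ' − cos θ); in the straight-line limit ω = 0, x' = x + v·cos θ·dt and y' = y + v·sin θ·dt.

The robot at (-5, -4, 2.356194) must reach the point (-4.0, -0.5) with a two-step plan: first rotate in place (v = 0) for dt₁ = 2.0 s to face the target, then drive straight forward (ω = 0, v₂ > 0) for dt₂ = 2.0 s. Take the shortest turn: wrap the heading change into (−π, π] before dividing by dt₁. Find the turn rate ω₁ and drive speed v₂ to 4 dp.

heading to target = atan2(-0.5−-4, -4−-5) = 1.2925
Δθ = wrap(1.2925 − 2.3562) = -1.0637; ω₁ = Δθ/dt₁ = -0.5318
distance = √((-4−-5)² + (-0.5−-4)²) = 3.6401; v₂ = distance/dt₂ = 1.8200

ω₁ = -0.5318, v₂ = 1.8200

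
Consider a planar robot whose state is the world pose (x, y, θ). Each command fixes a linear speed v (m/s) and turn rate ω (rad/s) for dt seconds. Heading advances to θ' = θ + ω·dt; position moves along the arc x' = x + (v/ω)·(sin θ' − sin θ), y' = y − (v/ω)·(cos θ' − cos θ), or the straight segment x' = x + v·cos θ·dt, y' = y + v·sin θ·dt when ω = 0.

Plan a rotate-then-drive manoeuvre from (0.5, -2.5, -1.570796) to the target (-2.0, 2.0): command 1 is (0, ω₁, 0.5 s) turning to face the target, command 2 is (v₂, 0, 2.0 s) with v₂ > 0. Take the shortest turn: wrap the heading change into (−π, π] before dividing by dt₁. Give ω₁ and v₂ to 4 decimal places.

ω₁ = -5.2690, v₂ = 2.5739

heading to target = atan2(2−-2.5, -2−0.5) = 2.0779
Δθ = wrap(2.0779 − -1.5708) = -2.6345; ω₁ = Δθ/dt₁ = -5.2690
distance = √((-2−0.5)² + (2−-2.5)²) = 5.1478; v₂ = distance/dt₂ = 2.5739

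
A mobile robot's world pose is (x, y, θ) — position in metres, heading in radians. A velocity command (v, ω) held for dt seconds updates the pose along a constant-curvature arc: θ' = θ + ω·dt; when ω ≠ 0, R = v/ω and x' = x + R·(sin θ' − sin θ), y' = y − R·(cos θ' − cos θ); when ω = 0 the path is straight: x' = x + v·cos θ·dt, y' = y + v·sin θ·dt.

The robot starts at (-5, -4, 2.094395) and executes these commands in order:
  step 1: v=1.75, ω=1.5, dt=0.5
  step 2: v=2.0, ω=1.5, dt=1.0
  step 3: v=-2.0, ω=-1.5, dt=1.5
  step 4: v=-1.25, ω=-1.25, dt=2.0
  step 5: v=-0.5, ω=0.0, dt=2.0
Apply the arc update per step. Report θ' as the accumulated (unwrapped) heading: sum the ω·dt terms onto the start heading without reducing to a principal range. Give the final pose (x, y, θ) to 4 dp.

(-7.0839, -5.1003, -0.4056)

step 1: θ'=2.8444 (R=1.1667) → pose (-5.6687, -3.4678, 2.8444)
step 2: θ'=4.3444 (R=1.3333) → pose (-7.3032, -4.2630, 4.3444)
step 3: θ'=2.0944 (R=1.3333) → pose (-4.9045, -4.0760, 2.0944)
step 4: θ'=-0.4056 (R=1.0000) → pose (-6.1651, -5.4949, -0.4056)
step 5: θ'=-0.4056 (straight) → pose (-7.0839, -5.1003, -0.4056)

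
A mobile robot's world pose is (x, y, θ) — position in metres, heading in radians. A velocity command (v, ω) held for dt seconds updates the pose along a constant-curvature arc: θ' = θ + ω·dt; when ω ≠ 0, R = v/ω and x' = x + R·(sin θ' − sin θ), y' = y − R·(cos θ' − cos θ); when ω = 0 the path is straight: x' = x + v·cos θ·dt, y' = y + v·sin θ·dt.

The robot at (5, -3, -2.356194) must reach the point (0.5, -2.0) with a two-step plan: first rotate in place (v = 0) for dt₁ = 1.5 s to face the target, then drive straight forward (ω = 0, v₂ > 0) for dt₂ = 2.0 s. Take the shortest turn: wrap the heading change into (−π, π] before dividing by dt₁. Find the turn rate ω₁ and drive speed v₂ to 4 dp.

heading to target = atan2(-2−-3, 0.5−5) = 2.9229
Δθ = wrap(2.9229 − -2.3562) = -1.0041; ω₁ = Δθ/dt₁ = -0.6694
distance = √((0.5−5)² + (-2−-3)²) = 4.6098; v₂ = distance/dt₂ = 2.3049

ω₁ = -0.6694, v₂ = 2.3049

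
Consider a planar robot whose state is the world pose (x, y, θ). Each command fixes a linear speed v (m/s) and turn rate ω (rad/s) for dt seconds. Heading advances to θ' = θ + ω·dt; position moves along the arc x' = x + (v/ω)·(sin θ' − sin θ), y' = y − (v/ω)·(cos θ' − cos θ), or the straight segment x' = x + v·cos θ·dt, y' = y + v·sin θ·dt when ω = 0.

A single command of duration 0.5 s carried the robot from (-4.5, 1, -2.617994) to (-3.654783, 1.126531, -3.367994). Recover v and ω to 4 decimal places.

v = -1.7500, ω = -1.5000

Δθ = -3.367994 − -2.617994 = -0.750000
ω = Δθ/dt = -0.750000/0.5 = -1.5000
R = Δx/(sin θ' − sin θ) = 1.1667
v = R·ω = 1.1667·-1.5000 = -1.7500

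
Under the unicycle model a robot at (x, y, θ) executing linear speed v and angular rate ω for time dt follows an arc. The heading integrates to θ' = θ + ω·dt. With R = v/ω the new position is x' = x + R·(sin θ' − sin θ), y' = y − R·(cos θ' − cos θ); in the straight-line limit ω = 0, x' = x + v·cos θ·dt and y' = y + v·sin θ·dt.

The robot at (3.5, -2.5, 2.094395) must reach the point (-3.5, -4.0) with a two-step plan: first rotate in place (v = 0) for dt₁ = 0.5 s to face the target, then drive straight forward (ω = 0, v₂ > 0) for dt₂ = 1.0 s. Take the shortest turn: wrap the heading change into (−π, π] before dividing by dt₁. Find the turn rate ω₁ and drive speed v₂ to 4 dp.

ω₁ = 2.5166, v₂ = 7.1589

heading to target = atan2(-4−-2.5, -3.5−3.5) = -2.9305
Δθ = wrap(-2.9305 − 2.0944) = 1.2583; ω₁ = Δθ/dt₁ = 2.5166
distance = √((-3.5−3.5)² + (-4−-2.5)²) = 7.1589; v₂ = distance/dt₂ = 7.1589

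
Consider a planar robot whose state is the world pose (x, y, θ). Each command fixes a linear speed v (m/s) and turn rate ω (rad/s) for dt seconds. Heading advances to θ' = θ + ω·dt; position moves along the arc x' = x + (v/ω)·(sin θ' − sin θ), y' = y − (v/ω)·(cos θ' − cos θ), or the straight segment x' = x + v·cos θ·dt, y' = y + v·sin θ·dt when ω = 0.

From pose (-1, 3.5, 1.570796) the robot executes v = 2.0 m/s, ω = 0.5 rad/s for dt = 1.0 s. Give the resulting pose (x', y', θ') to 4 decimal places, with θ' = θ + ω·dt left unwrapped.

(-1.4897, 5.4177, 2.0708)

θ' = 1.5708 + 0.5·1.0 = 2.0708
R = v/ω = 2.0/0.5 = 4.0000
x' = -1 + 4.0000·(sin 2.0708 − sin 1.5708) = -1.4897
y' = 3.5 − 4.0000·(cos 2.0708 − cos 1.5708) = 5.4177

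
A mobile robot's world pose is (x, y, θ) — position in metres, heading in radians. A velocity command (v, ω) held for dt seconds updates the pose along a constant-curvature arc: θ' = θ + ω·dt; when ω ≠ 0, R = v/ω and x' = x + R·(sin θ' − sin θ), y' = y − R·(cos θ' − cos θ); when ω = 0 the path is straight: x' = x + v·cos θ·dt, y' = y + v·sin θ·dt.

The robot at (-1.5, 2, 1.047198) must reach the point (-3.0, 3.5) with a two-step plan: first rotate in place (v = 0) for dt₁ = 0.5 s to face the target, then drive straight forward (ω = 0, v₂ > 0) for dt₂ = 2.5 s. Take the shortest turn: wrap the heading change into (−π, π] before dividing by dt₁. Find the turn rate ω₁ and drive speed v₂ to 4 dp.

heading to target = atan2(3.5−2, -3−-1.5) = 2.3562
Δθ = wrap(2.3562 − 1.0472) = 1.3090; ω₁ = Δθ/dt₁ = 2.6180
distance = √((-3−-1.5)² + (3.5−2)²) = 2.1213; v₂ = distance/dt₂ = 0.8485

ω₁ = 2.6180, v₂ = 0.8485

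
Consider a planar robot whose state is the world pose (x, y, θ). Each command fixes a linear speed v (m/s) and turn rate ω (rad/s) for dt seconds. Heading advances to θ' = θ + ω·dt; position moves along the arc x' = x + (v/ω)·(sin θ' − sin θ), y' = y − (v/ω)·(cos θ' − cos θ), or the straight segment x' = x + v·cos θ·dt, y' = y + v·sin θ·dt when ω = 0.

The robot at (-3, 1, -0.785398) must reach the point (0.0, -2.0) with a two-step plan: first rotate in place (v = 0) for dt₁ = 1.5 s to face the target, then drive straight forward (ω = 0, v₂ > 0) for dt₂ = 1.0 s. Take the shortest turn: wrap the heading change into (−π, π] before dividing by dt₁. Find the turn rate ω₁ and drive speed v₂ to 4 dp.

ω₁ = 0.0000, v₂ = 4.2426

heading to target = atan2(-2−1, 0−-3) = -0.7854
Δθ = wrap(-0.7854 − -0.7854) = 0.0000; ω₁ = Δθ/dt₁ = 0.0000
distance = √((0−-3)² + (-2−1)²) = 4.2426; v₂ = distance/dt₂ = 4.2426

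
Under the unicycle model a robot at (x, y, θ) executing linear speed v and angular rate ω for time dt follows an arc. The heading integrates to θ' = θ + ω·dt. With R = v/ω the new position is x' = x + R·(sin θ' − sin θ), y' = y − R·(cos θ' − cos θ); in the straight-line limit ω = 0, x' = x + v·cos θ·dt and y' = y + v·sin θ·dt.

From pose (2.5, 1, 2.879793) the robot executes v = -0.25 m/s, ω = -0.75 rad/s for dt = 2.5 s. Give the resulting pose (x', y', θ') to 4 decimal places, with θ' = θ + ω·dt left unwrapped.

θ' = 2.8798 + -0.75·2.5 = 1.0048
R = v/ω = -0.25/-0.75 = 0.3333
x' = 2.5 + 0.3333·(sin 1.0048 − sin 2.8798) = 2.6951
y' = 1 − 0.3333·(cos 1.0048 − cos 2.8798) = 0.4993

(2.6951, 0.4993, 1.0048)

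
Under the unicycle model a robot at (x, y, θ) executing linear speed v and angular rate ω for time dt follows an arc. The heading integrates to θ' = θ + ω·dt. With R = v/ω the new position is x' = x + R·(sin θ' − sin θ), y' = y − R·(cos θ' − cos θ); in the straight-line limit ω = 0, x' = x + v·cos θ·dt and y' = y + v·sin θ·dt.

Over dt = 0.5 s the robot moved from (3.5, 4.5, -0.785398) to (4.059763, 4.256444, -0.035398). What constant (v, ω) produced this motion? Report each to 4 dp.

Δθ = -0.035398 − -0.785398 = 0.750000
ω = Δθ/dt = 0.750000/0.5 = 1.5000
R = Δx/(sin θ' − sin θ) = 0.8333
v = R·ω = 0.8333·1.5000 = 1.2500

v = 1.2500, ω = 1.5000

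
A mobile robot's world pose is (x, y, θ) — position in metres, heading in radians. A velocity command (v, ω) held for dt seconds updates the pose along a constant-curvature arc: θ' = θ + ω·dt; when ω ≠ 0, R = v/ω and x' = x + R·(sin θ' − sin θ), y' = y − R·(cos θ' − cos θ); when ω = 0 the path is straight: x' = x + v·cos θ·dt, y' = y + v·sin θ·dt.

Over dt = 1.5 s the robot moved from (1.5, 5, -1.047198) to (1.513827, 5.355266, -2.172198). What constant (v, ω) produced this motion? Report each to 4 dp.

Δθ = -2.172198 − -1.047198 = -1.125000
ω = Δθ/dt = -1.125000/1.5 = -0.7500
R = −Δy/(cos θ' − cos θ) = 0.3333
v = R·ω = 0.3333·-0.7500 = -0.2500

v = -0.2500, ω = -0.7500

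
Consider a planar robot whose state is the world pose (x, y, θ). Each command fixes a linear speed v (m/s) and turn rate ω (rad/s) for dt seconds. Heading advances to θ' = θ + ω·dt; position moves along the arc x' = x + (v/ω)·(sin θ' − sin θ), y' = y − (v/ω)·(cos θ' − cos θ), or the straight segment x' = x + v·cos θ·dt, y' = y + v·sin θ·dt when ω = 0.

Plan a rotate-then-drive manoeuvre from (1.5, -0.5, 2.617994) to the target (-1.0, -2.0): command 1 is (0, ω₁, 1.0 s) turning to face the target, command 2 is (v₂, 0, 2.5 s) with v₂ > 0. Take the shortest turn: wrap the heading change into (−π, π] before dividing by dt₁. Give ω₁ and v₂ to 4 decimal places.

ω₁ = 1.0640, v₂ = 1.1662

heading to target = atan2(-2−-0.5, -1−1.5) = -2.6012
Δθ = wrap(-2.6012 − 2.6180) = 1.0640; ω₁ = Δθ/dt₁ = 1.0640
distance = √((-1−1.5)² + (-2−-0.5)²) = 2.9155; v₂ = distance/dt₂ = 1.1662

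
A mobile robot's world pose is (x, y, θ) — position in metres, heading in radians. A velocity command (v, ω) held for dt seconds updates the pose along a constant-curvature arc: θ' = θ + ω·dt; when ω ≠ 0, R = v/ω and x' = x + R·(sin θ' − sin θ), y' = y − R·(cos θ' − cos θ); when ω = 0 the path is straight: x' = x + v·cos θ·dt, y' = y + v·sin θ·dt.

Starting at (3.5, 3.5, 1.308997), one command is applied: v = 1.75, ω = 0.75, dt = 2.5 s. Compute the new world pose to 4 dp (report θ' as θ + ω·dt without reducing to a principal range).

θ' = 1.3090 + 0.75·2.5 = 3.1840
R = v/ω = 1.75/0.75 = 2.3333
x' = 3.5 + 2.3333·(sin 3.1840 − sin 1.3090) = 1.1473
y' = 3.5 − 2.3333·(cos 3.1840 − cos 1.3090) = 6.4351

(1.1473, 6.4351, 3.1840)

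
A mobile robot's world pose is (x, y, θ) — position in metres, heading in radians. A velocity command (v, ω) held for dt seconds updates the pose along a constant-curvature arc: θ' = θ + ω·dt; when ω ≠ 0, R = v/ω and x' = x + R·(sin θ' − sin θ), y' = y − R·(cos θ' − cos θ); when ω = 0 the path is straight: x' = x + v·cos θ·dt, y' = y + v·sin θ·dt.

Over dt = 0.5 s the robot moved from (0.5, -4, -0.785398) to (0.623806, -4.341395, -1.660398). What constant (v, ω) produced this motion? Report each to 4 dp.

Δθ = -1.660398 − -0.785398 = -0.875000
ω = Δθ/dt = -0.875000/0.5 = -1.7500
R = −Δy/(cos θ' − cos θ) = -0.4286
v = R·ω = -0.4286·-1.7500 = 0.7500

v = 0.7500, ω = -1.7500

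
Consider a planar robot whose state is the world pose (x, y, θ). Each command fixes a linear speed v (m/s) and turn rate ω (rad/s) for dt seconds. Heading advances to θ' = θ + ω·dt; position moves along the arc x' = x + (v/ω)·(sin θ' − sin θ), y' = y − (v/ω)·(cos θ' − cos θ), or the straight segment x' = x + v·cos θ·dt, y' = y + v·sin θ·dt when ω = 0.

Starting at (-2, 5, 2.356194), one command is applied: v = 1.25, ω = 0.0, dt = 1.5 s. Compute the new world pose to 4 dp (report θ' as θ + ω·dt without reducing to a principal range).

θ' = 2.3562 + 0.0·1.5 = 2.3562
ω = 0 → straight: x' = -2 + 1.25·cos(2.3562)·1.5 = -3.3258
y' = 5 + 1.25·sin(2.3562)·1.5 = 6.3258

(-3.3258, 6.3258, 2.3562)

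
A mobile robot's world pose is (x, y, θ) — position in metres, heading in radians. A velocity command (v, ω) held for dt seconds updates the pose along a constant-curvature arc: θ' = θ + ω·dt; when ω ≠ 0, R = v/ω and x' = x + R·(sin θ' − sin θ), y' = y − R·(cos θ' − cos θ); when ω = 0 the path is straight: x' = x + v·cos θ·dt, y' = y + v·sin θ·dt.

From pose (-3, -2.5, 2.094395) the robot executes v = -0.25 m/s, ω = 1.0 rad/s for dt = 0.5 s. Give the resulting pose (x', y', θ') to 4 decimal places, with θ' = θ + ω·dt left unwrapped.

(-2.9136, -2.5885, 2.5944)

θ' = 2.0944 + 1.0·0.5 = 2.5944
R = v/ω = -0.25/1.0 = -0.2500
x' = -3 + -0.2500·(sin 2.5944 − sin 2.0944) = -2.9136
y' = -2.5 − -0.2500·(cos 2.5944 − cos 2.0944) = -2.5885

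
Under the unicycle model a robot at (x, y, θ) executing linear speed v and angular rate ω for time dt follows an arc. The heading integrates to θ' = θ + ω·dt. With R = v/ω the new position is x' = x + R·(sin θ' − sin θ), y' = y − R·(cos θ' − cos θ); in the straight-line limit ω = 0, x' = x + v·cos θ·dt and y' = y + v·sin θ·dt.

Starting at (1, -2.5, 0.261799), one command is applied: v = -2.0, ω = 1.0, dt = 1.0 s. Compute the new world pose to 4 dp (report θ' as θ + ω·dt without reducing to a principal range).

θ' = 0.2618 + 1.0·1.0 = 1.2618
R = v/ω = -2.0/1.0 = -2.0000
x' = 1 + -2.0000·(sin 1.2618 − sin 0.2618) = -0.3876
y' = -2.5 − -2.0000·(cos 1.2618 − cos 0.2618) = -3.8236

(-0.3876, -3.8236, 1.2618)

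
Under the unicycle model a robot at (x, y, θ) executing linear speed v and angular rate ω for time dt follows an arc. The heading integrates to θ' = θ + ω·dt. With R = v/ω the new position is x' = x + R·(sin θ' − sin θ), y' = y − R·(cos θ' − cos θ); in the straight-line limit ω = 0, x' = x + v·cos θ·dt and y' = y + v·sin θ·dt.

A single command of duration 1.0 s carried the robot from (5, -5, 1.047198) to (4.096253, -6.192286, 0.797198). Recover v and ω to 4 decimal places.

v = -1.5000, ω = -0.2500

Δθ = 0.797198 − 1.047198 = -0.250000
ω = Δθ/dt = -0.250000/1.0 = -0.2500
R = −Δy/(cos θ' − cos θ) = 6.0000
v = R·ω = 6.0000·-0.2500 = -1.5000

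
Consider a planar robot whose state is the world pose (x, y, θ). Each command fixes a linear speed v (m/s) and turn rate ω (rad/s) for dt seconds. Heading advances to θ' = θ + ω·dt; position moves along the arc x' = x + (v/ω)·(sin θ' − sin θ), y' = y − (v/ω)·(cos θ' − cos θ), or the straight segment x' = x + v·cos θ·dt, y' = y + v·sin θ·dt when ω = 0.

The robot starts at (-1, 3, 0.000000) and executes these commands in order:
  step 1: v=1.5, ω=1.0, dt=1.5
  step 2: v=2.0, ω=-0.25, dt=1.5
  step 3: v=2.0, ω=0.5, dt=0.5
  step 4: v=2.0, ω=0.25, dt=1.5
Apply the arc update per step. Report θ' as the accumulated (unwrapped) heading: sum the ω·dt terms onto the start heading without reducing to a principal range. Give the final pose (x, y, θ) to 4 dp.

(1.5973, 11.2063, 1.7500)

step 1: θ'=1.5000 (R=1.5000) → pose (0.4962, 4.3939, 1.5000)
step 2: θ'=1.1250 (R=-8.0000) → pose (1.2581, 7.2774, 1.1250)
step 3: θ'=1.3750 (R=4.0000) → pose (1.5726, 8.2239, 1.3750)
step 4: θ'=1.7500 (R=8.0000) → pose (1.5973, 11.2063, 1.7500)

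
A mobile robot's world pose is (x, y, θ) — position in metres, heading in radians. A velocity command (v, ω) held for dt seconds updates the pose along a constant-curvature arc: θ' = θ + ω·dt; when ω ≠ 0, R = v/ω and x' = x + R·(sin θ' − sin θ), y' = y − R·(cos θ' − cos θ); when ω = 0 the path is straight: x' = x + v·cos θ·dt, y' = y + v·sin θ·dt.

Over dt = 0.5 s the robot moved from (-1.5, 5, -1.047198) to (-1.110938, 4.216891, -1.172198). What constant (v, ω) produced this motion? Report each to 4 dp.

Δθ = -1.172198 − -1.047198 = -0.125000
ω = Δθ/dt = -0.125000/0.5 = -0.2500
R = −Δy/(cos θ' − cos θ) = -7.0000
v = R·ω = -7.0000·-0.2500 = 1.7500

v = 1.7500, ω = -0.2500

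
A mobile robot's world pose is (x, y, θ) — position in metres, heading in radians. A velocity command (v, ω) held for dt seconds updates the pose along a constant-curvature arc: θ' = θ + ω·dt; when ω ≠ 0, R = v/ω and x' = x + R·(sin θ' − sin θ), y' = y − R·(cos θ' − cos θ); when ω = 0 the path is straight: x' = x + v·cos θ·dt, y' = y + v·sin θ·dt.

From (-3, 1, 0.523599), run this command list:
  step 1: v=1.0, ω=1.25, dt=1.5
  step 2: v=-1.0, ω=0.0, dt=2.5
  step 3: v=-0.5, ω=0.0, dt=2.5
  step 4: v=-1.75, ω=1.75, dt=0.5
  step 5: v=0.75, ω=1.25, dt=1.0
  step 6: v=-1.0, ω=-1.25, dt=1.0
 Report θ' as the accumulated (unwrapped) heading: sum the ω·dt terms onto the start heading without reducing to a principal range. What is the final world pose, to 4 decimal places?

step 1: θ'=2.3986 (R=0.8000) → pose (-2.8588, 2.2820, 2.3986)
step 2: θ'=2.3986 (straight) → pose (-1.0177, 0.5907, 2.3986)
step 3: θ'=2.3986 (straight) → pose (-0.0971, -0.2549, 2.3986)
step 4: θ'=3.2736 (R=-1.0000) → pose (0.7110, -0.5097, 3.2736)
step 5: θ'=4.5236 (R=0.6000) → pose (0.2006, -0.9919, 4.5236)
step 6: θ'=3.2736 (R=0.8000) → pose (0.8811, -0.3490, 3.2736)

(0.8811, -0.3490, 3.2736)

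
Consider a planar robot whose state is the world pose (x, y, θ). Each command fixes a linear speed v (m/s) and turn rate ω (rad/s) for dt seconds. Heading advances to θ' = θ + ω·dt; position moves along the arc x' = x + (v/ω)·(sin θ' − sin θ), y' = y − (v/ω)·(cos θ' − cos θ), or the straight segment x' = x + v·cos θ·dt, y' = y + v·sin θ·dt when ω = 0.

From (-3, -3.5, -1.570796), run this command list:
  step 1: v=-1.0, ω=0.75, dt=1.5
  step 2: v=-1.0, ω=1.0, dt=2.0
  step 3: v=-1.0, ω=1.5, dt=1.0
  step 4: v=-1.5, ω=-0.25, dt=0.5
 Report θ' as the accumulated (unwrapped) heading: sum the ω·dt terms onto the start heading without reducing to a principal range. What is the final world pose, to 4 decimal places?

step 1: θ'=-0.4458 (R=-1.3333) → pose (-3.7584, -2.2970, -0.4458)
step 2: θ'=1.5542 (R=-1.0000) → pose (-5.1895, -3.1827, 1.5542)
step 3: θ'=3.0542 (R=-0.6667) → pose (-4.5811, -3.8578, 3.0542)
step 4: θ'=2.9292 (R=6.0000) → pose (-3.8400, -3.9698, 2.9292)

(-3.8400, -3.9698, 2.9292)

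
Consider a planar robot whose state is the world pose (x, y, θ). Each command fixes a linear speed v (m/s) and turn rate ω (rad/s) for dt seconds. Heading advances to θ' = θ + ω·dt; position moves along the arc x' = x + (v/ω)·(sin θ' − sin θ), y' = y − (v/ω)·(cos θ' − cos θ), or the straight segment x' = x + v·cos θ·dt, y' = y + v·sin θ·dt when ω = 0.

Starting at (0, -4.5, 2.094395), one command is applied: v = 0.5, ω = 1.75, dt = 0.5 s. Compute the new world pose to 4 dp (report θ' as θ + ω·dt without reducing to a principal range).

(-0.1985, -4.3614, 2.9694)

θ' = 2.0944 + 1.75·0.5 = 2.9694
R = v/ω = 0.5/1.75 = 0.2857
x' = 0 + 0.2857·(sin 2.9694 − sin 2.0944) = -0.1985
y' = -4.5 − 0.2857·(cos 2.9694 − cos 2.0944) = -4.3614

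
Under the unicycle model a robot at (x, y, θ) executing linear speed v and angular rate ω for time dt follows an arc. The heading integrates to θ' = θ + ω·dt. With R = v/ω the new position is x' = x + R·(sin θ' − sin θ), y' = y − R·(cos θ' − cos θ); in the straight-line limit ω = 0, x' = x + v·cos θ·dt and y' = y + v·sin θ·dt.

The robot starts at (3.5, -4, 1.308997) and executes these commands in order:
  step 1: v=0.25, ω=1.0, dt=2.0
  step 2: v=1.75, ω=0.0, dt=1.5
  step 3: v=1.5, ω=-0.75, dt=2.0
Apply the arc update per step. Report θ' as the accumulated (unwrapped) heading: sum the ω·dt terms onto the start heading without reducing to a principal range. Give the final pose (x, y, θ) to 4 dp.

step 1: θ'=3.3090 (R=0.2500) → pose (3.2169, -3.6888, 3.3090)
step 2: θ'=3.3090 (straight) → pose (0.6286, -4.1262, 3.3090)
step 3: θ'=1.8090 (R=-2.0000) → pose (-1.6482, -2.6260, 1.8090)

(-1.6482, -2.6260, 1.8090)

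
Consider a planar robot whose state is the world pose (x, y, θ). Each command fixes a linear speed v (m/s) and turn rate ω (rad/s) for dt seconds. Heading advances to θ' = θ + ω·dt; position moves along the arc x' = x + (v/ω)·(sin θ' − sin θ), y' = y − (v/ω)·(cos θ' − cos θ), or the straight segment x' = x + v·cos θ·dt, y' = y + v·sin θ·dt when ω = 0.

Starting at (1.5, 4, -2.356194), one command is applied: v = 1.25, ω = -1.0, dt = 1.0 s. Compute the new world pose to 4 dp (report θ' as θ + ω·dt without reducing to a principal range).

θ' = -2.3562 + -1.0·1.0 = -3.3562
R = v/ω = 1.25/-1.0 = -1.2500
x' = 1.5 + -1.2500·(sin -3.3562 − sin -2.3562) = 0.3499
y' = 4 − -1.2500·(cos -3.3562 − cos -2.3562) = 3.6626

(0.3499, 3.6626, -3.3562)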